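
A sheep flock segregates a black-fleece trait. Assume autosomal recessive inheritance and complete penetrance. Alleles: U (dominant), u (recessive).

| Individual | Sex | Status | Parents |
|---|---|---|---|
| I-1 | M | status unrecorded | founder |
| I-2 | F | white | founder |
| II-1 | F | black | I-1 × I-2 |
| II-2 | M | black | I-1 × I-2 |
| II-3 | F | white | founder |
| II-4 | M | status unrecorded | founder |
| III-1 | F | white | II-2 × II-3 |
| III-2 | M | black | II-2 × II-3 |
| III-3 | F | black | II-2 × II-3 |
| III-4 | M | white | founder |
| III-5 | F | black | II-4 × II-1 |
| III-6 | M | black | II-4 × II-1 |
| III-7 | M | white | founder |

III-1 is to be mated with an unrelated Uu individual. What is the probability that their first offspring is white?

3/4

III-1 is white so carries U and received u from II-2 (uu), so III-1 is Uu.
The cross gives 1/4 UU : 1/2 Uu : 1/4 uu, so P(offspring is white) = 3/4.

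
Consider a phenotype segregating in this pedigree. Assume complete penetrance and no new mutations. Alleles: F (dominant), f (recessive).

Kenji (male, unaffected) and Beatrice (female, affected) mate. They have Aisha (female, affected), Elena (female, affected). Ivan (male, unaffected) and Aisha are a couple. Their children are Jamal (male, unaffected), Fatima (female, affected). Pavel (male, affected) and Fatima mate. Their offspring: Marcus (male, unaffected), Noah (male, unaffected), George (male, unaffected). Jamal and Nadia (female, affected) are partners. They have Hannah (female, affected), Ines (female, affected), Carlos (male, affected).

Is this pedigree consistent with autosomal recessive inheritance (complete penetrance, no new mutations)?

No

Under autosomal recessive, Marcus (unaffected, male) cannot arise from Pavel (affected) × Fatima (affected).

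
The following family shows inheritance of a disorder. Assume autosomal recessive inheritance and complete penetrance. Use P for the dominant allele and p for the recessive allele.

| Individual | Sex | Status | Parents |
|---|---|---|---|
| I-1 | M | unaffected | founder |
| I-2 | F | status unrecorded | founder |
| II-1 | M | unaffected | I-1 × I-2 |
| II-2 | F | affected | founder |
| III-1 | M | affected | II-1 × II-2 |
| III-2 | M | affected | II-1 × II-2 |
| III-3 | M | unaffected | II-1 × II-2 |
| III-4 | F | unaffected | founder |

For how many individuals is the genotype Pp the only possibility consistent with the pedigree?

Obligate heterozygotes: II-1 is unaffected so carries P and passed p to III-1 (pp), so II-1 is Pp; III-3 is unaffected so carries P and received p from II-2 (pp), so III-3 is Pp.
Every other individual is either homozygous by phenotype or has at least one consistent homozygous assignment, so the count is 2.

2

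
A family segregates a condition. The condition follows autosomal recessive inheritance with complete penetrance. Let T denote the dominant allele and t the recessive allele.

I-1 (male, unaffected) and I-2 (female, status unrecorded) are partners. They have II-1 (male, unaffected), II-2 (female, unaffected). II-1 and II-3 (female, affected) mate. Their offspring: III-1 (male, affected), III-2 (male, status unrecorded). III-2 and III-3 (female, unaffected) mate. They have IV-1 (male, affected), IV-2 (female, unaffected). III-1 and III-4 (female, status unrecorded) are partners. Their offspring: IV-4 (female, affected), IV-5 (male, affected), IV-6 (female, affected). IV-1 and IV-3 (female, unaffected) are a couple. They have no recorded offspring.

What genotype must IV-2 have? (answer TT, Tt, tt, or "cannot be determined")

IV-2's phenotype allows TT or Tt, and no parent or child forces a single allele at both positions; consistent genotype assignments exist with IV-2 as TT or Tt.

cannot be determined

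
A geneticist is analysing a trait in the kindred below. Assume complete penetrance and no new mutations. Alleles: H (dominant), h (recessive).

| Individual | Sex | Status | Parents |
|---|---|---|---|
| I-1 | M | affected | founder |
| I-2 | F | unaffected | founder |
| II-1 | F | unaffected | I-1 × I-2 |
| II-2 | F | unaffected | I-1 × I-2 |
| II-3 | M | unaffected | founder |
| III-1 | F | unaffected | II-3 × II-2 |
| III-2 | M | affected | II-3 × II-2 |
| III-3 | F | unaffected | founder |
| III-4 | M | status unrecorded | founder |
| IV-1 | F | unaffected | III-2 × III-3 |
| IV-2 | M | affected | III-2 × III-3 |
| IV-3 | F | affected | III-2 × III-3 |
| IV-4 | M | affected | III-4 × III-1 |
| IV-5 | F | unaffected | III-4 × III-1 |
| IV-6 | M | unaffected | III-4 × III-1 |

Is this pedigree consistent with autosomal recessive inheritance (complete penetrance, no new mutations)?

A consistent assignment under autosomal recessive exists: I-1 hh, I-2 HH, II-1 Hh, II-2 Hh, II-3 Hh, III-1 Hh, III-2 hh, III-3 Hh, III-4 Hh, IV-1 Hh, IV-2 hh, IV-3 hh, IV-4 hh, IV-5 HH, IV-6 HH.
In this assignment every recorded phenotype matches its genotype and every non-founder's genotype is obtainable from its parents' genotypes, so the pedigree is consistent.

Yes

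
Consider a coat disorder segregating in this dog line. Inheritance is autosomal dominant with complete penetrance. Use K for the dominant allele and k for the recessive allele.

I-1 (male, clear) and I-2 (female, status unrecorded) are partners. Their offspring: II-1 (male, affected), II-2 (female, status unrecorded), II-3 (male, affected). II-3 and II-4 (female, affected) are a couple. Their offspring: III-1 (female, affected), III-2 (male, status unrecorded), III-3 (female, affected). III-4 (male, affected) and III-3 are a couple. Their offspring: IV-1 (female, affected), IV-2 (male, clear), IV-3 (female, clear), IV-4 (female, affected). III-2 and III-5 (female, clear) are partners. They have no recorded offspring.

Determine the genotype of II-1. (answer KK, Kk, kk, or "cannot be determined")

From phenotype alone, II-1 is KK or Kk.
II-1 is affected so carries K and received k from I-1 (kk), so II-1 is Kk.

Kk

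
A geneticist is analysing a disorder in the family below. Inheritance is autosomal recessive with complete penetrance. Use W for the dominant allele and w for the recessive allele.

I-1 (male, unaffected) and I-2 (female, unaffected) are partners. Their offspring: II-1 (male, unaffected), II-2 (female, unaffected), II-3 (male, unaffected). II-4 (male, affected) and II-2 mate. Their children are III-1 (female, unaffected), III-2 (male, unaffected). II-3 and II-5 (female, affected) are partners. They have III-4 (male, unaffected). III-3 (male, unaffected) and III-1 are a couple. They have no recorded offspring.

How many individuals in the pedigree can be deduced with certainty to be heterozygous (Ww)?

3

Obligate heterozygotes: III-1 is unaffected so carries W and received w from II-4 (ww), so III-1 is Ww; III-2 is unaffected so carries W and received w from II-4 (ww), so III-2 is Ww; III-4 is unaffected so carries W and received w from II-5 (ww), so III-4 is Ww.
Every other individual is either homozygous by phenotype or has at least one consistent homozygous assignment, so the count is 3.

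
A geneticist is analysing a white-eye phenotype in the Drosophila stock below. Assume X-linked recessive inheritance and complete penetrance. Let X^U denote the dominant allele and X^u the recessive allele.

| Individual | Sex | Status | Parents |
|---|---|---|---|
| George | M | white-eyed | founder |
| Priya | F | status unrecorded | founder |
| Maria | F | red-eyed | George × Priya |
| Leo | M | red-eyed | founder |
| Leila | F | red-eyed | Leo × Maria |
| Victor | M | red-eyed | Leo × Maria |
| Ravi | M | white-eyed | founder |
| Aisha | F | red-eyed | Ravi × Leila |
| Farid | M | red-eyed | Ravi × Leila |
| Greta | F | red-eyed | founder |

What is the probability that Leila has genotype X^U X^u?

1/5

Leo is red-eyed, so Leo is X^U Y.
Maria is red-eyed so carries U and received u from George (X^u Y), so Maria is X^U X^u.
Their cross gives offspring ratios 1/2 X^U X^U : 1/2 X^U X^u. Conditioning on Leila being red-eyed, P(X^U X^u) = 1/2 / 1 = 1/2 before taking Leila's own offspring into account.
Ravi is white-eyed, so Ravi is X^u Y.
Now use Leila's offspring. Probability of each recorded status — red-eyed daughter Aisha: 1/2 if Leila is X^U X^u, 1 if X^U X^U; red-eyed son Farid: 1/2 if Leila is X^U X^u, 1 if X^U X^U.
Bayes: P(X^U X^u) = 1/2·1/4 / (1/2·1/4 + 1/2·1) = 1/5.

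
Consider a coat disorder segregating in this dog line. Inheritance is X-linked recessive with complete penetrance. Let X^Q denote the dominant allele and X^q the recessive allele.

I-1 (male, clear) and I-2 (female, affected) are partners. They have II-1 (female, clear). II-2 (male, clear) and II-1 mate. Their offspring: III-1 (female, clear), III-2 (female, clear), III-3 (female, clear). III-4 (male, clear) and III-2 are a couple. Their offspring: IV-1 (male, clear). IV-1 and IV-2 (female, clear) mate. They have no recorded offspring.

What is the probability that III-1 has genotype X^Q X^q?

1/2

II-2 is clear, so II-2 is X^Q Y.
II-1 is clear so carries Q and received q from I-2 (X^q X^q), so II-1 is X^Q X^q.
Their cross gives offspring ratios 1/2 X^Q X^Q : 1/2 X^Q X^q. Conditioning on III-1 being clear, P(X^Q X^q) = 1/2 / 1 = 1/2.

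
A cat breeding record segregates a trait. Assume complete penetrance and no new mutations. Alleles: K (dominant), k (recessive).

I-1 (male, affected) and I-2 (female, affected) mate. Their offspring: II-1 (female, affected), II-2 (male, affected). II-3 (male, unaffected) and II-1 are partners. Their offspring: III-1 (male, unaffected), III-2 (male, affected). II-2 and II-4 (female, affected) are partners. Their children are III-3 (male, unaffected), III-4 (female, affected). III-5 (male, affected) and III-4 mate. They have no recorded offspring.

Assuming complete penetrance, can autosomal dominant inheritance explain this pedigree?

A consistent assignment under autosomal dominant exists: I-1 KK, I-2 Kk, II-1 Kk, II-2 Kk, II-3 kk, II-4 Kk, III-1 kk, III-2 Kk, III-3 kk, III-4 KK, III-5 KK.
In this assignment every recorded phenotype matches its genotype and every non-founder's genotype is obtainable from its parents' genotypes, so the pedigree is consistent.

Yes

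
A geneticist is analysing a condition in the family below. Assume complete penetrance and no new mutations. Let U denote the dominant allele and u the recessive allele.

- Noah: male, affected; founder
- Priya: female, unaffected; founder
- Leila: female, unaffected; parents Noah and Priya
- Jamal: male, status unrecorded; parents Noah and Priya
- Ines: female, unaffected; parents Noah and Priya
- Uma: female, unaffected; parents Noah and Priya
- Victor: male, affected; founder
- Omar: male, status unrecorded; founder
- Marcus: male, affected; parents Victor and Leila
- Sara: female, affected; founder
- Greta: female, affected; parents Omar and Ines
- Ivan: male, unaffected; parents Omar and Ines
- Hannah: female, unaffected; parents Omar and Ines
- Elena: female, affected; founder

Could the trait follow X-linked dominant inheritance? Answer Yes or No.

No

Under X-linked dominant, Leila (unaffected, female) cannot arise from Noah (affected) × Priya (unaffected).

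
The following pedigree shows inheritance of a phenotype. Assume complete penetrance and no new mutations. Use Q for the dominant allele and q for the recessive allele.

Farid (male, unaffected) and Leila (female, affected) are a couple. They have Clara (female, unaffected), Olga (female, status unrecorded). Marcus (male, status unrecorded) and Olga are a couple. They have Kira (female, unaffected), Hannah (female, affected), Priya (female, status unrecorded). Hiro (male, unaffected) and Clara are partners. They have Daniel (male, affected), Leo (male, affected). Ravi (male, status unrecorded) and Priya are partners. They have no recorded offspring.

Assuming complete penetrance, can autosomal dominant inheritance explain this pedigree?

No

Under autosomal dominant, Daniel (affected, male) cannot arise from Hiro (unaffected) × Clara (unaffected).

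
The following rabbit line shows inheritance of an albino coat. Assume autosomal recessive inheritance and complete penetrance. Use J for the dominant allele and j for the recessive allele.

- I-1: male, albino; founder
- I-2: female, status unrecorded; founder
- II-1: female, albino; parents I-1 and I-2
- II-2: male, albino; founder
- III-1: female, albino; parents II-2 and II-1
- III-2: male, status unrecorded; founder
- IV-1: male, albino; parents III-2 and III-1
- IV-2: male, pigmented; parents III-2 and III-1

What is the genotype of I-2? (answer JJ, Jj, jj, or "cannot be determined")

cannot be determined

I-2's phenotype is unrecorded, and no parent or child forces a single allele at both positions; consistent genotype assignments exist with I-2 as Jj or jj.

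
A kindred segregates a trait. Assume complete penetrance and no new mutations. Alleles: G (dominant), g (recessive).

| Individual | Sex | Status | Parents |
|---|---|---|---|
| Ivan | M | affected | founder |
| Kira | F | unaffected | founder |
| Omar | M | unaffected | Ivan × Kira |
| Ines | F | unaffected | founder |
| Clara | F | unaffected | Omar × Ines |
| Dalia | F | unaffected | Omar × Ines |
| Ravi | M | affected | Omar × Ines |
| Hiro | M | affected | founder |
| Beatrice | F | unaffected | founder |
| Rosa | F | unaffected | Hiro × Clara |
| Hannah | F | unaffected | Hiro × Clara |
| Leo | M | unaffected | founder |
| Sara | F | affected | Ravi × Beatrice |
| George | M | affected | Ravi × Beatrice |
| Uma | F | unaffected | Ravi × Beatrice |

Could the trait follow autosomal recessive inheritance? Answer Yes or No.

Yes

A consistent assignment under autosomal recessive exists: Ivan gg, Kira GG, Omar Gg, Ines Gg, Clara GG, Dalia GG, Ravi gg, Hiro gg, Beatrice Gg, Rosa Gg, Hannah Gg, Leo GG, Sara gg, George gg, Uma Gg.
In this assignment every recorded phenotype matches its genotype and every non-founder's genotype is obtainable from its parents' genotypes, so the pedigree is consistent.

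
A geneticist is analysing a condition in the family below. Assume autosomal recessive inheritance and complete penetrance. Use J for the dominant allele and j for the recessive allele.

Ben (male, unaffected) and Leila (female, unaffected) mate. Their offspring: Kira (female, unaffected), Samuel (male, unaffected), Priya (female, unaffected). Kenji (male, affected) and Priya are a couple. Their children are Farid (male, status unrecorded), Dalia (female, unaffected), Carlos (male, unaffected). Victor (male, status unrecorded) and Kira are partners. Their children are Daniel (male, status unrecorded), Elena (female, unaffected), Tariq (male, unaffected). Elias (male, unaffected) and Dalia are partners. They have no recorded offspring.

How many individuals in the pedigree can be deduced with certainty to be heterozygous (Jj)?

Obligate heterozygotes: Dalia is unaffected so carries J and received j from Kenji (jj), so Dalia is Jj; Carlos is unaffected so carries J and received j from Kenji (jj), so Carlos is Jj.
Every other individual is either homozygous by phenotype or has at least one consistent homozygous assignment, so the count is 2.

2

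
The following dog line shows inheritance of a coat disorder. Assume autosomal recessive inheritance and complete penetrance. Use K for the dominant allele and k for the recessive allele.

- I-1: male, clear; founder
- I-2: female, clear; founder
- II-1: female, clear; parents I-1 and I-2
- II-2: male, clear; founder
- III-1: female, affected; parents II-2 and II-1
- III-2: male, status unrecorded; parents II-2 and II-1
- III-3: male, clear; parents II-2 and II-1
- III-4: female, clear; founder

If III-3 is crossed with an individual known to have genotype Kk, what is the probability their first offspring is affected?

1/6

II-2 is clear so carries K and passed k to III-1 (kk), so II-2 is Kk.
II-1 is clear so carries K and passed k to III-1 (kk), so II-1 is Kk.
III-3 is a clear offspring of II-2 (Kk) × II-1 (Kk), whose cross gives 1/4 KK : 1/2 Kk : 1/4 kk; conditioning on being clear, III-3 is KK with probability 1/3, Kk with probability 2/3.
Summing over parental genotype combinations, P(offspring is affected) = 2/3·1/4 = 1/6.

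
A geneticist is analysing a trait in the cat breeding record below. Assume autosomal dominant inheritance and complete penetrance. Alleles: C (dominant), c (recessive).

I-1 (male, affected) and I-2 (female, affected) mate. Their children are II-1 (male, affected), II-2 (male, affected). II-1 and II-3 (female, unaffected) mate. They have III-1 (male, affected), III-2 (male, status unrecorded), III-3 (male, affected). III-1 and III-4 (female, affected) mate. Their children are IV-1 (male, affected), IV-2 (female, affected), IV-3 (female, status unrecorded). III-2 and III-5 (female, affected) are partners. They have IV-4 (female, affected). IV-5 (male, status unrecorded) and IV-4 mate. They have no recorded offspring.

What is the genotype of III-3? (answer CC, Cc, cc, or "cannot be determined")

Cc

From phenotype alone, III-3 is CC or Cc.
III-3 is affected so carries C and received c from II-3 (cc), so III-3 is Cc.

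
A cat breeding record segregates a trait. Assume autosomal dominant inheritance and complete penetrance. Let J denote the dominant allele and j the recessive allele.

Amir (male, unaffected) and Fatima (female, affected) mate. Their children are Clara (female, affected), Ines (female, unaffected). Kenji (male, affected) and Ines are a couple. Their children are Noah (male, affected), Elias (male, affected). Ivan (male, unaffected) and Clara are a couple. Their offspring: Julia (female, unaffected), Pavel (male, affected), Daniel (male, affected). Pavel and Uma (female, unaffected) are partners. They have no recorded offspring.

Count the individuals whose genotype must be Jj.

Obligate heterozygotes: Fatima is affected so carries J and passed j to Ines (jj), so Fatima is Jj; Clara is affected so carries J and received j from Amir (jj), so Clara is Jj; Noah is affected so carries J and received j from Ines (jj), so Noah is Jj; Elias is affected so carries J and received j from Ines (jj), so Elias is Jj; Pavel is affected so carries J and received j from Ivan (jj), so Pavel is Jj; Daniel is affected so carries J and received j from Ivan (jj), so Daniel is Jj.
Every other individual is either homozygous by phenotype or has at least one consistent homozygous assignment, so the count is 6.

6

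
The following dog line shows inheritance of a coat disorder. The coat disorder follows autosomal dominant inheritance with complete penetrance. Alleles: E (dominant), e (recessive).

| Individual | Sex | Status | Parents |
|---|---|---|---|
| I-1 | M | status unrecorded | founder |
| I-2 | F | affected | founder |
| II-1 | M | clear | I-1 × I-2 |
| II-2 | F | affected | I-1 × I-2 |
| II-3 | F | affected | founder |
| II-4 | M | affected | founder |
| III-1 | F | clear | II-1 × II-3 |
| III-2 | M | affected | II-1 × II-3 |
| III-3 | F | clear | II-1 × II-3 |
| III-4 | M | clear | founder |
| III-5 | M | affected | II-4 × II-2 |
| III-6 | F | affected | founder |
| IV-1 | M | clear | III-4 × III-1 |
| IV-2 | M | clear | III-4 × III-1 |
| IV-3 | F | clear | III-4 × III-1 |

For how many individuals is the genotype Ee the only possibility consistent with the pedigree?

3

Obligate heterozygotes: I-2 is affected so carries E and passed e to II-1 (ee), so I-2 is Ee; II-3 is affected so carries E and passed e to III-1 (ee), so II-3 is Ee; III-2 is affected so carries E and received e from II-1 (ee), so III-2 is Ee.
Every other individual is either homozygous by phenotype or has at least one consistent homozygous assignment, so the count is 3.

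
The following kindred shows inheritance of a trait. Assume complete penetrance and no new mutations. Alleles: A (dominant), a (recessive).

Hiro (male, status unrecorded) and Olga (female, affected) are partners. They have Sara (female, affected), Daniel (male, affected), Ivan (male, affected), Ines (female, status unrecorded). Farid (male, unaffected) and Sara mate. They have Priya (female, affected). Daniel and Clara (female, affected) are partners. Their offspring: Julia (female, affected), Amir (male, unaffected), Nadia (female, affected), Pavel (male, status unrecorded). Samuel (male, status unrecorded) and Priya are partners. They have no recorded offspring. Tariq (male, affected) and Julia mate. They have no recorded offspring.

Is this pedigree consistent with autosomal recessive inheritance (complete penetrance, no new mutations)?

No

Under autosomal recessive, Amir (unaffected, male) cannot arise from Daniel (affected) × Clara (affected).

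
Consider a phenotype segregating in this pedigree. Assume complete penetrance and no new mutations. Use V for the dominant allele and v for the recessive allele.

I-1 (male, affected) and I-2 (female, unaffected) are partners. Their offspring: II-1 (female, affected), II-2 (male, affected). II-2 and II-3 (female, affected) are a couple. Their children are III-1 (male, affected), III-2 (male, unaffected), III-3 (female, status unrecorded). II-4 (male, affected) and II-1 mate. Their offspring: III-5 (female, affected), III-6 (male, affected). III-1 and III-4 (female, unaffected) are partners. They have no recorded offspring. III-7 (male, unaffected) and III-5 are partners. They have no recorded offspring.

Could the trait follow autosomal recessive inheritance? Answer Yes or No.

No

Under autosomal recessive, III-2 (unaffected, male) cannot arise from II-2 (affected) × II-3 (affected).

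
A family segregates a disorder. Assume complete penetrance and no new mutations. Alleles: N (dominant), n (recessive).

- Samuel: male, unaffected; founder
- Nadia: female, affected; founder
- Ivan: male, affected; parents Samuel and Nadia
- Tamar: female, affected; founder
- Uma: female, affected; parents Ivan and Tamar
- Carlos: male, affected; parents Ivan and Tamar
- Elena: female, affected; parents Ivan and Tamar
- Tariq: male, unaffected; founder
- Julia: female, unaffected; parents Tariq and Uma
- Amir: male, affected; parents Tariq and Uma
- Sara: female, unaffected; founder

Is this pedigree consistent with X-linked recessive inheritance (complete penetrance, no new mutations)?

A consistent assignment under X-linked recessive exists: Samuel X^N Y, Nadia X^n X^n, Ivan X^n Y, Tamar X^n X^n, Uma X^n X^n, Carlos X^n Y, Elena X^n X^n, Tariq X^N Y, Julia X^N X^n, Amir X^n Y, Sara X^N X^N.
In this assignment every recorded phenotype matches its genotype and every non-founder's genotype is obtainable from its parents' genotypes, so the pedigree is consistent.

Yes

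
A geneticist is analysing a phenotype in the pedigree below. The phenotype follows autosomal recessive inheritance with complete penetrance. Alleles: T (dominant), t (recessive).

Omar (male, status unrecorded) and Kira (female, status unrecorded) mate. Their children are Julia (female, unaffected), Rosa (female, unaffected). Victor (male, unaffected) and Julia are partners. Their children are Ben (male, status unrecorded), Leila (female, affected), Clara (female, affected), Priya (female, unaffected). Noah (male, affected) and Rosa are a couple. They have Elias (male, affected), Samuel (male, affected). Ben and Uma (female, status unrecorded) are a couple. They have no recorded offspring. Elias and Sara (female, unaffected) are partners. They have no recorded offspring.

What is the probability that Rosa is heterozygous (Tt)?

Rosa is unaffected so carries T and passed t to Elias (tt), so Rosa is Tt, giving P(Tt) = 1.

1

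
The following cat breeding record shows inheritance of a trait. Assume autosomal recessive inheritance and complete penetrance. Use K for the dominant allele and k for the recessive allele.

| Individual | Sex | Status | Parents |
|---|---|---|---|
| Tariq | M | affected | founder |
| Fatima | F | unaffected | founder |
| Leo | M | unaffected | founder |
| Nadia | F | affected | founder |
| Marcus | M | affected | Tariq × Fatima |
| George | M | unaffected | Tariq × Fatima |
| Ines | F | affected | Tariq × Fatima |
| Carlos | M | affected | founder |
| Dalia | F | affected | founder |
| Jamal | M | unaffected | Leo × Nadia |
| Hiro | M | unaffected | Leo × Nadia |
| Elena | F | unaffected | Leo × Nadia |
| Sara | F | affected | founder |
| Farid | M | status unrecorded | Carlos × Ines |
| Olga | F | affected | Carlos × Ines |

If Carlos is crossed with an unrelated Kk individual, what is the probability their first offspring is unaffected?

Carlos is affected, so Carlos is kk.
The cross gives 1/2 Kk : 1/2 kk, so P(offspring is unaffected) = 1/2.

1/2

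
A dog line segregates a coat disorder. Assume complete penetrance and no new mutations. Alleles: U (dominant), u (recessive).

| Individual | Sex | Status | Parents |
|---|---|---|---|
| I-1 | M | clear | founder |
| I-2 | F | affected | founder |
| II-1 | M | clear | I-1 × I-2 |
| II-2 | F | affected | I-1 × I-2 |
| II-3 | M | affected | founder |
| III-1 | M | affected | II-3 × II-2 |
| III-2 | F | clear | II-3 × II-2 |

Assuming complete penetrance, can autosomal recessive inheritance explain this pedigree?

No

Under autosomal recessive, III-2 (clear, female) cannot arise from II-3 (affected) × II-2 (affected).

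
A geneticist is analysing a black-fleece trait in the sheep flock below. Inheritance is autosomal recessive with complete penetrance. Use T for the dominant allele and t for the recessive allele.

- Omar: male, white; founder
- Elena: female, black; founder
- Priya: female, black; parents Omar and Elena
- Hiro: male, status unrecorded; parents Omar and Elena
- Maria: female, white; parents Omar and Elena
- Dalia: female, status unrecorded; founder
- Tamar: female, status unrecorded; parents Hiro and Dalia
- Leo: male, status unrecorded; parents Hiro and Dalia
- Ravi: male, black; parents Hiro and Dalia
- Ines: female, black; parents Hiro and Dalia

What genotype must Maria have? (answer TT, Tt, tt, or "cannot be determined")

Tt

From phenotype alone, Maria is TT or Tt.
Maria is white so carries T and received t from Elena (tt), so Maria is Tt.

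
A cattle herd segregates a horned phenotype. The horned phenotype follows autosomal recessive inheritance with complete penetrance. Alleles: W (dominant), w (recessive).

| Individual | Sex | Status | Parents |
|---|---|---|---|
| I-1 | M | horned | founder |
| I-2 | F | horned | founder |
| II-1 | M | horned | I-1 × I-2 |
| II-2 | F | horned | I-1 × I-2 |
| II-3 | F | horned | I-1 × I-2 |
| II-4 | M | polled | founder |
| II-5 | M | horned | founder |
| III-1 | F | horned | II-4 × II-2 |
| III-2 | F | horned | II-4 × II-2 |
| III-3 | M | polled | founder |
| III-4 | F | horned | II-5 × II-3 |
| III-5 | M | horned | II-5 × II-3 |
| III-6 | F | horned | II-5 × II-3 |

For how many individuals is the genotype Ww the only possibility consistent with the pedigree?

Obligate heterozygotes: II-4 is polled so carries W and passed w to III-1 (ww), so II-4 is Ww.
Every other individual is either homozygous by phenotype or has at least one consistent homozygous assignment, so the count is 1.

1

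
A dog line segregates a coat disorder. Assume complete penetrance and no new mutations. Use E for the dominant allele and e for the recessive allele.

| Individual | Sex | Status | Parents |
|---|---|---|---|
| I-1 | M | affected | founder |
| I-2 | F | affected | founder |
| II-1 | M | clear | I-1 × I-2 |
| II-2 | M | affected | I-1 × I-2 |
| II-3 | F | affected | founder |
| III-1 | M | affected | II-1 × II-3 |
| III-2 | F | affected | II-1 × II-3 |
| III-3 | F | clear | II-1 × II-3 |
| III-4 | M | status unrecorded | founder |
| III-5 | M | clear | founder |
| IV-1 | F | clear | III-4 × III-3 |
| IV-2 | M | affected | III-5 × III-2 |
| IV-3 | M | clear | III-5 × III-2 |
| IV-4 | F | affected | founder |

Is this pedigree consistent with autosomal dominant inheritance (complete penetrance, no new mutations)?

Yes

A consistent assignment under autosomal dominant exists: I-1 Ee, I-2 Ee, II-1 ee, II-2 EE, II-3 Ee, III-1 Ee, III-2 Ee, III-3 ee, III-4 Ee, III-5 ee, IV-1 ee, IV-2 Ee, IV-3 ee, IV-4 EE.
In this assignment every recorded phenotype matches its genotype and every non-founder's genotype is obtainable from its parents' genotypes, so the pedigree is consistent.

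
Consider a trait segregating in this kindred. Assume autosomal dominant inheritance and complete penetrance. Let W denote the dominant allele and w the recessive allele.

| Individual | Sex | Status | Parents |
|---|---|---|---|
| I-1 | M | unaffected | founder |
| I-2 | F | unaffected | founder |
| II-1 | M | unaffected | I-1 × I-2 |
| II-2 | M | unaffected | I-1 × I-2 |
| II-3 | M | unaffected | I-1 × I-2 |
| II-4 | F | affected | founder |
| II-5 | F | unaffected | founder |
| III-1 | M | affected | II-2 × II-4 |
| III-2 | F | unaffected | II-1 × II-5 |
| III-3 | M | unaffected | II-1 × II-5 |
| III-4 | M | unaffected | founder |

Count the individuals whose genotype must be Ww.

1

Obligate heterozygotes: III-1 is affected so carries W and received w from II-2 (ww), so III-1 is Ww.
Every other individual is either homozygous by phenotype or has at least one consistent homozygous assignment, so the count is 1.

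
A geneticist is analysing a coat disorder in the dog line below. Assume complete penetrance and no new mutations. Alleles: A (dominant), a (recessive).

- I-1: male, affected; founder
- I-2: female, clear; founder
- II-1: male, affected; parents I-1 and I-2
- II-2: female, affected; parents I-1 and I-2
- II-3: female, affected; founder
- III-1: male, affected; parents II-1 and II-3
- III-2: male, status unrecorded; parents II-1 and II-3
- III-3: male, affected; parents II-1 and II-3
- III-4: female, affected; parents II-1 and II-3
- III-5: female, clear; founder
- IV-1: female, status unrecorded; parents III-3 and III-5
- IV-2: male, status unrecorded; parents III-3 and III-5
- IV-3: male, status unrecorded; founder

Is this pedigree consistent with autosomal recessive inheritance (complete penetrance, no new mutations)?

A consistent assignment under autosomal recessive exists: I-1 aa, I-2 Aa, II-1 aa, II-2 aa, II-3 aa, III-1 aa, III-2 aa, III-3 aa, III-4 aa, III-5 AA, IV-1 Aa, IV-2 Aa, IV-3 AA.
In this assignment every recorded phenotype matches its genotype and every non-founder's genotype is obtainable from its parents' genotypes, so the pedigree is consistent.

Yes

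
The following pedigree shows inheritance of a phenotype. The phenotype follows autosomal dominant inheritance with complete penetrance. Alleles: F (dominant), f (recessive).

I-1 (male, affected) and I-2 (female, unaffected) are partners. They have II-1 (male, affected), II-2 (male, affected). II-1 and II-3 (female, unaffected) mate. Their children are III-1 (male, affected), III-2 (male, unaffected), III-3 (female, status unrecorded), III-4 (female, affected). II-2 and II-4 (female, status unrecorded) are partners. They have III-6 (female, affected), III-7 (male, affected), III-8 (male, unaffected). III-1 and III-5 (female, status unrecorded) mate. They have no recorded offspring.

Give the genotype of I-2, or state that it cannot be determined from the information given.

ff

I-2 is unaffected, so I-2 is ff.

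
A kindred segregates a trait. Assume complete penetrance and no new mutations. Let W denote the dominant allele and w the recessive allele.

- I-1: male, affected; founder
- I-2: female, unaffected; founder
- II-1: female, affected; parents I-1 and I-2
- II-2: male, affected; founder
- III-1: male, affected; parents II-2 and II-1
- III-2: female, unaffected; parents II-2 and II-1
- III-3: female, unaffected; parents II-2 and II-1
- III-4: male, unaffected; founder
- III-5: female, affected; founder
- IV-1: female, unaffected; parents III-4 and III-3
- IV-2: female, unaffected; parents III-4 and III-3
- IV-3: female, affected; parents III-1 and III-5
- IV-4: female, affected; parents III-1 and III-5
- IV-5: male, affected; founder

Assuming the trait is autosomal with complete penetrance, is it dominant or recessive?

II-2 and II-1 are both affected yet have an unaffected child III-2. Under a recessive model two affected parents are homozygous and every child would be affected, so the trait cannot be recessive.

dominant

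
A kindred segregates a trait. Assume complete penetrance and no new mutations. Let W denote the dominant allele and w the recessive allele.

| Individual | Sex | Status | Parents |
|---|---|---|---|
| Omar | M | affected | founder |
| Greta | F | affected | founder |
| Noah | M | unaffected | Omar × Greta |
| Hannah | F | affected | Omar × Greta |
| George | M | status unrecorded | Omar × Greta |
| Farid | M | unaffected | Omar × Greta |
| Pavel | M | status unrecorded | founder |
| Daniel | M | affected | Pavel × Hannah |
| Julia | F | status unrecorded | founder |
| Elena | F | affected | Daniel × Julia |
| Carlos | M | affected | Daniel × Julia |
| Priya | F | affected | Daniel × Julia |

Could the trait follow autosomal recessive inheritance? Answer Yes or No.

Under autosomal recessive, Noah (unaffected, male) cannot arise from Omar (affected) × Greta (affected).

No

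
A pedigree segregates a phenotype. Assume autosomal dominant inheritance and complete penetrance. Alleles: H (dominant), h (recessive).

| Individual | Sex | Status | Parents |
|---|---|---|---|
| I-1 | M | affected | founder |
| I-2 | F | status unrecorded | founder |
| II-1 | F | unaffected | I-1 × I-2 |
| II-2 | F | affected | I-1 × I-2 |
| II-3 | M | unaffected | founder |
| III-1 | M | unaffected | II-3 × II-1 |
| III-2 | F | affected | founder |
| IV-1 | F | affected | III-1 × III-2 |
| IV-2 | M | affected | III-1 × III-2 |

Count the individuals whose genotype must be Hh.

Obligate heterozygotes: I-1 is affected so carries H and passed h to II-1 (hh), so I-1 is Hh; IV-1 is affected so carries H and received h from III-1 (hh), so IV-1 is Hh; IV-2 is affected so carries H and received h from III-1 (hh), so IV-2 is Hh.
Every other individual is either homozygous by phenotype or has at least one consistent homozygous assignment, so the count is 3.

3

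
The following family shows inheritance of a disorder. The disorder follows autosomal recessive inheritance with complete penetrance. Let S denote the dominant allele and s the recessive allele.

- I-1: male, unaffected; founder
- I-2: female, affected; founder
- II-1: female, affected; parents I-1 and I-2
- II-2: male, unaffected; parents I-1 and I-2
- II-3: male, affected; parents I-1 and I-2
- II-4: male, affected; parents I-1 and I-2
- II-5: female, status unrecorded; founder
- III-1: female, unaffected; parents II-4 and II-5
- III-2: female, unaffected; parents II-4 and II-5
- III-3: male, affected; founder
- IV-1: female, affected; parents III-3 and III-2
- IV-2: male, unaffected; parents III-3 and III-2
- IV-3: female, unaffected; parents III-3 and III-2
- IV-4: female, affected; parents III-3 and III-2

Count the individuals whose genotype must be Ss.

6

Obligate heterozygotes: I-1 is unaffected so carries S and passed s to II-1 (ss), so I-1 is Ss; II-2 is unaffected so carries S and received s from I-2 (ss), so II-2 is Ss; III-1 is unaffected so carries S and received s from II-4 (ss), so III-1 is Ss; III-2 is unaffected so carries S and received s from II-4 (ss), so III-2 is Ss; IV-2 is unaffected so carries S and received s from III-3 (ss), so IV-2 is Ss; IV-3 is unaffected so carries S and received s from III-3 (ss), so IV-3 is Ss.
Every other individual is either homozygous by phenotype or has at least one consistent homozygous assignment, so the count is 6.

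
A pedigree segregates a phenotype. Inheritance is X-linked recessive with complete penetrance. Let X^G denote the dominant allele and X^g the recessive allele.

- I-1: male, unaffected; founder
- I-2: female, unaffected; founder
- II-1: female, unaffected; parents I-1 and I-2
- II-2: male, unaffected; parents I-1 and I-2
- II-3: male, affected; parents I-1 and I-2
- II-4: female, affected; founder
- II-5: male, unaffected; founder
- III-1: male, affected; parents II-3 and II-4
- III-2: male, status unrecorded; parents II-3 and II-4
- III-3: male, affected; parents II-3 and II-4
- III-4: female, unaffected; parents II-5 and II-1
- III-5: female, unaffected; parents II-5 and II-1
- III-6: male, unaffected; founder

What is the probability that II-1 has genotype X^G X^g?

I-1 is unaffected, so I-1 is X^G Y.
I-2 is unaffected so carries G and passed g to II-3 (X^g Y), so I-2 is X^G X^g.
Their cross gives offspring ratios 1/2 X^G X^G : 1/2 X^G X^g. Conditioning on II-1 being unaffected, P(X^G X^g) = 1/2 / 1 = 1/2 before taking II-1's own offspring into account.
II-5 is unaffected, so II-5 is X^G Y.
II-1's offspring (III-4, III-5) would show their recorded status with the same probability whether II-1 is X^G X^g or X^G X^G, so they carry no information and P(X^G X^g) = 1/2.

1/2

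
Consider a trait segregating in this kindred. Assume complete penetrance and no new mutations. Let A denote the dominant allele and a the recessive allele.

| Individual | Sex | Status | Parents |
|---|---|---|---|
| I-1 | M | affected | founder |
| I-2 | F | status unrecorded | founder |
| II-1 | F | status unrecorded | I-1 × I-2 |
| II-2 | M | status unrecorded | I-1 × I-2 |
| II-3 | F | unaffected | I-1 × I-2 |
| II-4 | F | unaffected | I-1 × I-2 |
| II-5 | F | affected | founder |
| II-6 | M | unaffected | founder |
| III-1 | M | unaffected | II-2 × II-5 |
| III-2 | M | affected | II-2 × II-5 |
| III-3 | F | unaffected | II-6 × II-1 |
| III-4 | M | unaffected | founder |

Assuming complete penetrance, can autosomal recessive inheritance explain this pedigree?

A consistent assignment under autosomal recessive exists: I-1 aa, I-2 AA, II-1 Aa, II-2 Aa, II-3 Aa, II-4 Aa, II-5 aa, II-6 AA, III-1 Aa, III-2 aa, III-3 AA, III-4 AA.
In this assignment every recorded phenotype matches its genotype and every non-founder's genotype is obtainable from its parents' genotypes, so the pedigree is consistent.

Yes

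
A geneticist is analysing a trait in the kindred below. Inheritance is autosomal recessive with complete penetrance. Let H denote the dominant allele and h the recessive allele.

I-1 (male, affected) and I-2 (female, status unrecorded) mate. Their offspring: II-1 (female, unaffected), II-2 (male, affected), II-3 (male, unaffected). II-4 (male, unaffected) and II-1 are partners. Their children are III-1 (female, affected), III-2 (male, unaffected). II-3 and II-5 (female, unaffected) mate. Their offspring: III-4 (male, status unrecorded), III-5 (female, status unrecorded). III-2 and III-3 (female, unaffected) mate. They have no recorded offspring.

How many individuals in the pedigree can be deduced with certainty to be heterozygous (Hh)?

Obligate heterozygotes: I-2 passed H to II-1 (Hh, whose h came from I-1) and passed h to II-2 (hh), so I-2 is Hh; II-1 is unaffected so carries H and received h from I-1 (hh), so II-1 is Hh; II-3 is unaffected so carries H and received h from I-1 (hh), so II-3 is Hh; II-4 is unaffected so carries H and passed h to III-1 (hh), so II-4 is Hh.
Every other individual is either homozygous by phenotype or has at least one consistent homozygous assignment, so the count is 4.

4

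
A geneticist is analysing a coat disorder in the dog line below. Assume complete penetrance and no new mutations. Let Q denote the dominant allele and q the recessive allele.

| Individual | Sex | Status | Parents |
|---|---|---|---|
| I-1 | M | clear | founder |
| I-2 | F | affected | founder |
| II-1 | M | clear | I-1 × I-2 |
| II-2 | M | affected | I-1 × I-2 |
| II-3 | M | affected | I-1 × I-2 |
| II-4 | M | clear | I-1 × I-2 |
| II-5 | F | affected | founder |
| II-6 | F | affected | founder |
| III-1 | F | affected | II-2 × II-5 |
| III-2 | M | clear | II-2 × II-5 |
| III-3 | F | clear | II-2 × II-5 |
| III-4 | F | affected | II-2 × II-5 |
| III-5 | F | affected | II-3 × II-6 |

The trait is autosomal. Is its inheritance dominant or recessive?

II-2 and II-5 are both affected yet have a clear child III-2. Under a recessive model two affected parents are homozygous and every child would be affected, so the trait cannot be recessive.

dominant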